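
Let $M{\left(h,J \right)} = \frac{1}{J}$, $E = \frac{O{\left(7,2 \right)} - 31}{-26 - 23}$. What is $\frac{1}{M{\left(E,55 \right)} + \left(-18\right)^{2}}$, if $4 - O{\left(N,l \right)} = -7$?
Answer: $\frac{55}{17821} \approx 0.0030862$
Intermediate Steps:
$O{\left(N,l \right)} = 11$ ($O{\left(N,l \right)} = 4 - -7 = 4 + 7 = 11$)
$E = \frac{20}{49}$ ($E = \frac{11 - 31}{-26 - 23} = - \frac{20}{-49} = \left(-20\right) \left(- \frac{1}{49}\right) = \frac{20}{49} \approx 0.40816$)
$\frac{1}{M{\left(E,55 \right)} + \left(-18\right)^{2}} = \frac{1}{\frac{1}{55} + \left(-18\right)^{2}} = \frac{1}{\frac{1}{55} + 324} = \frac{1}{\frac{17821}{55}} = \frac{55}{17821}$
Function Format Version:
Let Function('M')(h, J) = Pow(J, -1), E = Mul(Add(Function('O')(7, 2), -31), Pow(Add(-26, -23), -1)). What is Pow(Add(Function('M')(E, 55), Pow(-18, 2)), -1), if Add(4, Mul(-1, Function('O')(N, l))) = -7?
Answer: Rational(55, 17821) ≈ 0.0030862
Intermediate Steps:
Function('O')(N, l) = 11 (Function('O')(N, l) = Add(4, Mul(-1, -7)) = Add(4, 7) = 11)
E = Rational(20, 49) (E = Mul(Add(11, -31), Pow(Add(-26, -23), -1)) = Mul(-20, Pow(-49, -1)) = Mul(-20, Rational(-1, 49)) = Rational(20, 49) ≈ 0.40816)
Pow(Add(Function('M')(E, 55), Pow(-18, 2)), -1) = Pow(Add(Pow(55, -1), Pow(-18, 2)), -1) = Pow(Add(Rational(1, 55), 324), -1) = Pow(Rational(17821, 55), -1) = Rational(55, 17821)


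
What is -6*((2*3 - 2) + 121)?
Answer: -750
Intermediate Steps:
-6*((2*3 - 2) + 121) = -6*((6 - 2) + 121) = -6*(4 + 121) = -6*125 = -750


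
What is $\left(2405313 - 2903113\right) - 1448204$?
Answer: $-1946004$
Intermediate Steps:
$\left(2405313 - 2903113\right) - 1448204 = -497800 - 1448204 = -1946004$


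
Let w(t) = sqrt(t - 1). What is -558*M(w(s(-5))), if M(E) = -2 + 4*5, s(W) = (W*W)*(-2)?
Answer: -10044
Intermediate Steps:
s(W) = -2*W**2 (s(W) = W**2*(-2) = -2*W**2)
w(t) = sqrt(-1 + t)
M(E) = 18 (M(E) = -2 + 20 = 18)
-558*M(w(s(-5))) = -558*18 = -10044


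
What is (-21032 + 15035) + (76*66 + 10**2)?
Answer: -881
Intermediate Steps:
(-21032 + 15035) + (76*66 + 10**2) = -5997 + (5016 + 100) = -5997 + 5116 = -881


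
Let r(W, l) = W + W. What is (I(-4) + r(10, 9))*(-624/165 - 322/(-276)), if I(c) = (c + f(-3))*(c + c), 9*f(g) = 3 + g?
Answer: -22438/165 ≈ -135.99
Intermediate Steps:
f(g) = 1/3 + g/9 (f(g) = (3 + g)/9 = 1/3 + g/9)
r(W, l) = 2*W
I(c) = 2*c**2 (I(c) = (c + (1/3 + (1/9)*(-3)))*(c + c) = (c + (1/3 - 1/3))*(2*c) = (c + 0)*(2*c) = c*(2*c) = 2*c**2)
(I(-4) + r(10, 9))*(-624/165 - 322/(-276)) = (2*(-4)**2 + 2*10)*(-624/165 - 322/(-276)) = (2*16 + 20)*(-624*1/165 - 322*(-1/276)) = (32 + 20)*(-208/55 + 7/6) = 52*(-863/330) = -22438/165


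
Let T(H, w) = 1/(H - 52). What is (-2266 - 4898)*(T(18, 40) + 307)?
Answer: -37385334/17 ≈ -2.1991e+6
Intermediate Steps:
T(H, w) = 1/(-52 + H)
(-2266 - 4898)*(T(18, 40) + 307) = (-2266 - 4898)*(1/(-52 + 18) + 307) = -7164*(1/(-34) + 307) = -7164*(-1/34 + 307) = -7164*10437/34 = -37385334/17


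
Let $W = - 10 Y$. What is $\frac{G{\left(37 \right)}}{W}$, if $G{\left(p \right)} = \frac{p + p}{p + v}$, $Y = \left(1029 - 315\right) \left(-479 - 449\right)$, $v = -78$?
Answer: $- \frac{37}{135831360} \approx -2.724 \cdot 10^{-7}$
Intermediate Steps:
$Y = -662592$ ($Y = 714 \left(-928\right) = -662592$)
$W = 6625920$ ($W = \left(-10\right) \left(-662592\right) = 6625920$)
$G{\left(p \right)} = \frac{2 p}{-78 + p}$ ($G{\left(p \right)} = \frac{p + p}{p - 78} = \frac{2 p}{-78 + p}$)
$\frac{G{\left(37 \right)}}{W} = \frac{2 \cdot 37 \frac{1}{-78 + 37}}{6625920} = 2 \cdot 37 \frac{1}{-41} \cdot \frac{1}{6625920} = 2 \cdot 37 \left(- \frac{1}{41}\right) \frac{1}{6625920} = \left(- \frac{74}{41}\right) \frac{1}{6625920} = - \frac{37}{135831360}$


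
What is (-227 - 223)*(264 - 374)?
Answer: 49500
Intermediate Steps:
(-227 - 223)*(264 - 374) = -450*(-110) = 49500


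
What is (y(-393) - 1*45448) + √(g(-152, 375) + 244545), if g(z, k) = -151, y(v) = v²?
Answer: 109001 + √244394 ≈ 1.0950e+5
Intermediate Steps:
(y(-393) - 1*45448) + √(g(-152, 375) + 244545) = ((-393)² - 1*45448) + √(-151 + 244545) = (154449 - 45448) + √244394 = 109001 + √244394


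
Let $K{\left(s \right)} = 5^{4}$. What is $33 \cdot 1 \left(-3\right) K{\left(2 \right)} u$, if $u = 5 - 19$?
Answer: $866250$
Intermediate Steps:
$K{\left(s \right)} = 625$
$u = -14$
$33 \cdot 1 \left(-3\right) K{\left(2 \right)} u = 33 \cdot 1 \left(-3\right) 625 \left(-14\right) = 33 \left(\left(-3\right) 625\right) \left(-14\right) = 33 \left(-1875\right) \left(-14\right) = \left(-61875\right) \left(-14\right) = 866250$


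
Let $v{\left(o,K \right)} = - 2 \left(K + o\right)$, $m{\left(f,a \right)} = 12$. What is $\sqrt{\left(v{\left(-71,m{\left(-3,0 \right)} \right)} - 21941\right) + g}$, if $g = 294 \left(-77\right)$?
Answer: $i \sqrt{44461} \approx 210.86 i$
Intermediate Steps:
$v{\left(o,K \right)} = - 2 K - 2 o$
$g = -22638$
$\sqrt{\left(v{\left(-71,m{\left(-3,0 \right)} \right)} - 21941\right) + g} = \sqrt{\left(\left(\left(-2\right) 12 - -142\right) - 21941\right) - 22638} = \sqrt{\left(\left(-24 + 142\right) - 21941\right) - 22638} = \sqrt{\left(118 - 21941\right) - 22638} = \sqrt{-21823 - 22638} = \sqrt{-44461} = i \sqrt{44461}$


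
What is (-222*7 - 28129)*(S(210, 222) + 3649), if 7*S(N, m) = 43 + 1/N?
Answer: -159488569663/1470 ≈ -1.0850e+8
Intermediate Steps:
S(N, m) = 43/7 + 1/(7*N) (S(N, m) = (43 + 1/N)/7 = 43/7 + 1/(7*N))
(-222*7 - 28129)*(S(210, 222) + 3649) = (-222*7 - 28129)*((1/7)*(1 + 43*210)/210 + 3649) = (-1554 - 28129)*((1/7)*(1/210)*(1 + 9030) + 3649) = -29683*((1/7)*(1/210)*9031 + 3649) = -29683*(9031/1470 + 3649) = -29683*5373061/1470 = -159488569663/1470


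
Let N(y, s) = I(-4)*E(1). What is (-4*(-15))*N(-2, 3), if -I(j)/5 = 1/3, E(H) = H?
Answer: -100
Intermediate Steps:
I(j) = -5/3
N(y, s) = -5/3 (N(y, s) = -5/3*1 = -5/3)
(-4*(-15))*N(-2, 3) = -4*(-15)*(-5/3) = 60*(-5/3) = -100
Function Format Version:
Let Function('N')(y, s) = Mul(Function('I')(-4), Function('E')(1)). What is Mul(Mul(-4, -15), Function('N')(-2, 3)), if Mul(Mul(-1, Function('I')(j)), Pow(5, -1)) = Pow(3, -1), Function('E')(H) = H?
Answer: -100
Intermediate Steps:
Function('I')(j) = Rational(-5, 3) (Function('I')(j) = Mul(-5, Pow(3, -1)) = Mul(-5, Rational(1, 3)) = Rational(-5, 3))
Function('N')(y, s) = Rational(-5, 3) (Function('N')(y, s) = Mul(Rational(-5, 3), 1) = Rational(-5, 3))
Mul(Mul(-4, -15), Function('N')(-2, 3)) = Mul(Mul(-4, -15), Rational(-5, 3)) = Mul(60, Rational(-5, 3)) = -100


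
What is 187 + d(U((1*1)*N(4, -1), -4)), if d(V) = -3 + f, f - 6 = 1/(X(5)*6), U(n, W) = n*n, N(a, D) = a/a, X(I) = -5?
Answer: 5699/30 ≈ 189.97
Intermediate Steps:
N(a, D) = 1
U(n, W) = n²
f = 179/30 (f = 6 + 1/(-5*6) = 6 + 1/(-30) = 6 - 1/30 = 179/30 ≈ 5.9667)
d(V) = 89/30 (d(V) = -3 + 179/30 = 89/30)
187 + d(U((1*1)*N(4, -1), -4)) = 187 + 89/30 = 5699/30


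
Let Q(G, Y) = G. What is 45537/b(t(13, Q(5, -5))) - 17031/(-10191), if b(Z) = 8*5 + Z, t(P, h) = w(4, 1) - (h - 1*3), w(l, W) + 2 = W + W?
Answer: 154904915/129086 ≈ 1200.0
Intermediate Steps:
w(l, W) = -2 + 2*W (w(l, W) = -2 + (W + W) = -2 + 2*W)
t(P, h) = 3 - h (t(P, h) = (-2 + 2*1) - (h - 1*3) = (-2 + 2) - (h - 3) = 0 - (-3 + h) = 0 + (3 - h) = 3 - h)
b(Z) = 40 + Z
45537/b(t(13, Q(5, -5))) - 17031/(-10191) = 45537/(40 + (3 - 1*5)) - 17031/(-10191) = 45537/(40 + (3 - 5)) - 17031*(-1/10191) = 45537/(40 - 2) + 5677/3397 = 45537/38 + 5677/3397 = 154904915/129086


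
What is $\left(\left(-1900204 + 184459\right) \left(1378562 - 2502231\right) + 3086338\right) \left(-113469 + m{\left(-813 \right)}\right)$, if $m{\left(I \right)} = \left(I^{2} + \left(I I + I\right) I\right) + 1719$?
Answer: $-1033675708864268489487$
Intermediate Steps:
$m{\left(I \right)} = 1719 + I^{2} + I \left(I + I^{2}\right)$ ($m{\left(I \right)} = \left(I^{2} + \left(I^{2} + I\right) I\right) + 1719 = \left(I^{2} + \left(I + I^{2}\right) I\right) + 1719 = \left(I^{2} + I \left(I + I^{2}\right)\right) + 1719 = 1719 + I^{2} + I \left(I + I^{2}\right)$)
$\left(\left(-1900204 + 184459\right) \left(1378562 - 2502231\right) + 3086338\right) \left(-113469 + m{\left(-813 \right)}\right) = \left(\left(-1900204 + 184459\right) \left(1378562 - 2502231\right) + 3086338\right) \left(-113469 + \left(1719 + \left(-813\right)^{3} + 2 \left(-813\right)^{2}\right)\right) = \left(\left(-1715745\right) \left(-1123669\right) + 3086338\right) \left(-113469 + \left(1719 - 537367797 + 2 \cdot 660969\right)\right) = \left(1927929468405 + 3086338\right) \left(-113469 + \left(1719 - 537367797 + 1321938\right)\right) = 1927932554743 \left(-113469 - 536044140\right) = 1927932554743 \left(-536157609\right) = -1033675708864268489487$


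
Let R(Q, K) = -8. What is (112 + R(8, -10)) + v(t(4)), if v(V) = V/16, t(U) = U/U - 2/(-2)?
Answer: 833/8 ≈ 104.13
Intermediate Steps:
t(U) = 2 (t(U) = 1 - 2*(-½) = 1 + 1 = 2)
v(V) = V/16 (v(V) = V*(1/16) = V/16)
(112 + R(8, -10)) + v(t(4)) = (112 - 8) + (1/16)*2 = 104 + ⅛ = 833/8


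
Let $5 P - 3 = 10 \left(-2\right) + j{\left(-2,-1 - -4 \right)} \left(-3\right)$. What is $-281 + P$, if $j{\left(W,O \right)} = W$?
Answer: $- \frac{1416}{5} \approx -283.2$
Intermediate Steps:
$P = - \frac{11}{5}$ ($P = \frac{3}{5} + \frac{10 \left(-2\right) - -6}{5} = \frac{3}{5} + \frac{-20 + 6}{5} = \frac{3}{5} + \frac{1}{5} \left(-14\right) = \frac{3}{5} - \frac{14}{5} = - \frac{11}{5} \approx -2.2$)
$-281 + P = -281 - \frac{11}{5} = - \frac{1416}{5}$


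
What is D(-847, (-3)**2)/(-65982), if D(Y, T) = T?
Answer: -3/21994 ≈ -0.00013640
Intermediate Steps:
D(-847, (-3)**2)/(-65982) = (-3)**2/(-65982) = 9*(-1/65982) = -3/21994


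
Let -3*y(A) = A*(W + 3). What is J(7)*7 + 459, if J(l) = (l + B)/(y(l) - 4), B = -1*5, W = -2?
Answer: 8679/19 ≈ 456.79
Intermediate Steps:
B = -5
y(A) = -A/3 (y(A) = -A*(-2 + 3)/3 = -A/3)
J(l) = (-5 + l)/(-4 - l/3) (J(l) = (l - 5)/(-l/3 - 4) = (-5 + l)/(-4 - l/3))
J(7)*7 + 459 = (3*(5 - 1*7)/(12 + 7))*7 + 459 = (3*(5 - 7)/19)*7 + 459 = (3*(1/19)*(-2))*7 + 459 = -6/19*7 + 459 = -42/19 + 459 = 8679/19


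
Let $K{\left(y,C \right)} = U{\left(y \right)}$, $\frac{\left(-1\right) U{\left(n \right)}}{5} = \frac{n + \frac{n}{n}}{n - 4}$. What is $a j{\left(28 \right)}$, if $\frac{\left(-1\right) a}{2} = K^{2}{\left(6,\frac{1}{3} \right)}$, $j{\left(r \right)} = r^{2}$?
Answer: $-480200$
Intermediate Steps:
$U{\left(n \right)} = - \frac{5 \left(1 + n\right)}{-4 + n}$ ($U{\left(n \right)} = - 5 \frac{n + \frac{n}{n}}{n - 4} = - 5 \frac{n + 1}{-4 + n} = - 5 \frac{1 + n}{-4 + n} = - \frac{5 \left(1 + n\right)}{-4 + n}$)
$K{\left(y,C \right)} = \frac{5 \left(-1 - y\right)}{-4 + y}$
$a = - \frac{1225}{2}$ ($a = - 2 \left(\frac{5 \left(-1 - 6\right)}{-4 + 6}\right)^{2} = - 2 \left(\frac{5 \left(-1 - 6\right)}{2}\right)^{2} = - 2 \left(5 \cdot \frac{1}{2} \left(-7\right)\right)^{2} = - 2 \left(- \frac{35}{2}\right)^{2} = \left(-2\right) \frac{1225}{4} = - \frac{1225}{2} \approx -612.5$)
$a j{\left(28 \right)} = - \frac{1225 \cdot 28^{2}}{2} = \left(- \frac{1225}{2}\right) 784 = -480200$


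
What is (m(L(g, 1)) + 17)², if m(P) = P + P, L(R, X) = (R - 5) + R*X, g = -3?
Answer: 25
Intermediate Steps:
L(R, X) = -5 + R + R*X (L(R, X) = (-5 + R) + R*X = -5 + R + R*X)
m(P) = 2*P
(m(L(g, 1)) + 17)² = (2*(-5 - 3 - 3*1) + 17)² = (2*(-5 - 3 - 3) + 17)² = (2*(-11) + 17)² = (-22 + 17)² = (-5)² = 25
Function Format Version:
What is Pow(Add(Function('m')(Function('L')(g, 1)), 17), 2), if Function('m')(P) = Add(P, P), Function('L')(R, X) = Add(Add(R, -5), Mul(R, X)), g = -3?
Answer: 25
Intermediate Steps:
Function('L')(R, X) = Add(-5, R, Mul(R, X)) (Function('L')(R, X) = Add(Add(-5, R), Mul(R, X)) = Add(-5, R, Mul(R, X)))
Function('m')(P) = Mul(2, P)
Pow(Add(Function('m')(Function('L')(g, 1)), 17), 2) = Pow(Add(Mul(2, Add(-5, -3, Mul(-3, 1))), 17), 2) = Pow(Add(Mul(2, Add(-5, -3, -3)), 17), 2) = Pow(Add(Mul(2, -11), 17), 2) = Pow(Add(-22, 17), 2) = Pow(-5, 2) = 25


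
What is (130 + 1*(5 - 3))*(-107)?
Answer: -14124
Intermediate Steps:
(130 + 1*(5 - 3))*(-107) = (130 + 1*2)*(-107) = (130 + 2)*(-107) = 132*(-107) = -14124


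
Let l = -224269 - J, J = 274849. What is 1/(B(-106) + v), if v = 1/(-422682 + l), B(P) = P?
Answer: -921800/97710801 ≈ -0.0094340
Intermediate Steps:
l = -499118 (l = -224269 - 1*274849 = -224269 - 274849 = -499118)
v = -1/921800 (v = 1/(-422682 - 499118) = 1/(-921800) = -1/921800 ≈ -1.0848e-6)
1/(B(-106) + v) = 1/(-106 - 1/921800) = 1/(-97710801/921800) = -921800/97710801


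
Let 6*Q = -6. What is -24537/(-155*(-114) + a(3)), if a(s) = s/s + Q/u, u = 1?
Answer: -8179/5890 ≈ -1.3886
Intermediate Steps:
Q = -1 (Q = (⅙)*(-6) = -1)
a(s) = 0 (a(s) = s/s - 1/1 = 1 - 1*1 = 1 - 1 = 0)
-24537/(-155*(-114) + a(3)) = -24537/(-155*(-114) + 0) = -24537/(17670 + 0) = -24537/17670 = -24537*1/17670 = -8179/5890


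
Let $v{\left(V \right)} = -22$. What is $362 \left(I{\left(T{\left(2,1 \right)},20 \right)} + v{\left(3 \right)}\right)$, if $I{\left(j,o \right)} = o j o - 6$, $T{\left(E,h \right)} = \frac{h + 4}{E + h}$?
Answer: $\frac{693592}{3} \approx 2.312 \cdot 10^{5}$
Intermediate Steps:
$T{\left(E,h \right)} = \frac{4 + h}{E + h}$
$I{\left(j,o \right)} = -6 + j o^{2}$ ($I{\left(j,o \right)} = j o o - 6 = j o^{2} - 6 = -6 + j o^{2}$)
$362 \left(I{\left(T{\left(2,1 \right)},20 \right)} + v{\left(3 \right)}\right) = 362 \left(\left(-6 + \frac{4 + 1}{2 + 1} \cdot 20^{2}\right) - 22\right) = 362 \left(\left(-6 + \frac{1}{3} \cdot 5 \cdot 400\right) - 22\right) = 362 \left(\left(-6 + \frac{5}{3} \cdot 400\right) - 22\right) = 362 \left(\left(-6 + \frac{2000}{3}\right) - 22\right) = 362 \left(\frac{1982}{3} - 22\right) = 362 \cdot \frac{1916}{3} = \frac{693592}{3}$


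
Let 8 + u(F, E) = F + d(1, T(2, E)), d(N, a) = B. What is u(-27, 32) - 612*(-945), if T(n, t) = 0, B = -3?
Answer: 578302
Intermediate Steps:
d(N, a) = -3
u(F, E) = -11 + F (u(F, E) = -8 + (F - 3) = -8 + (-3 + F) = -11 + F)
u(-27, 32) - 612*(-945) = (-11 - 27) - 612*(-945) = -38 + 578340 = 578302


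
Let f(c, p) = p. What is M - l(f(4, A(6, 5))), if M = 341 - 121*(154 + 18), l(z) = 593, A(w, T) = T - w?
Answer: -21064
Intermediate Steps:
M = -20471 (M = 341 - 121*172 = 341 - 20812 = -20471)
M - l(f(4, A(6, 5))) = -20471 - 1*593 = -20471 - 593 = -21064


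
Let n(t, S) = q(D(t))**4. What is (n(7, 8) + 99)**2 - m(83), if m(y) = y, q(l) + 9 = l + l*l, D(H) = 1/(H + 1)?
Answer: 11028362413529856480577/281474976710656 ≈ 3.9181e+7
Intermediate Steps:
D(H) = 1/(1 + H)
q(l) = -9 + l + l**2 (q(l) = -9 + (l + l*l) = -9 + (l + l**2) = -9 + l + l**2)
n(t, S) = (-9 + 1/(1 + t) + (1 + t)**(-2))**4 (n(t, S) = (-9 + 1/(1 + t) + (1/(1 + t))**2)**4 = (-9 + 1/(1 + t) + (1 + t)**(-2))**4)
(n(7, 8) + 99)**2 - m(83) = ((1 + 7 + (1 + 7)**2 - 9*(1 + 7)**3)**4/(1 + 7)**12 + 99)**2 - 1*83 = ((1 + 7 + 8**2 - 9*8**3)**4/8**12 + 99)**2 - 83 = ((1 + 7 + 64 - 9*512)**4/68719476736 + 99)**2 - 83 = ((1 + 7 + 64 - 4608)**4/68719476736 + 99)**2 - 83 = ((1/68719476736)*(-4536)**4 + 99)**2 - 83 = ((1/68719476736)*423342805487616 + 99)**2 - 83 = (103355177121/16777216 + 99)**2 - 83 = (105016121505/16777216)**2 - 83 = 11028385775952923465025/281474976710656 - 83 = 11028362413529856480577/281474976710656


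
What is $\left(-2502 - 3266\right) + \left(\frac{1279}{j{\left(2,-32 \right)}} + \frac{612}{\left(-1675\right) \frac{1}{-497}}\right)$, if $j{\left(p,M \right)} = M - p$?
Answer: $- \frac{320288349}{56950} \approx -5624.0$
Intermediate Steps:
$\left(-2502 - 3266\right) + \left(\frac{1279}{j{\left(2,-32 \right)}} + \frac{612}{\left(-1675\right) \frac{1}{-497}}\right) = \left(-2502 - 3266\right) + \left(\frac{1279}{-32 - 2} + \frac{612}{\left(-1675\right) \frac{1}{-497}}\right) = -5768 + \left(\frac{1279}{-32 - 2} + \frac{612}{\left(-1675\right) \left(- \frac{1}{497}\right)}\right) = -5768 + \left(\frac{1279}{-34} + \frac{612}{\frac{1675}{497}}\right) = -5768 + \left(1279 \left(- \frac{1}{34}\right) + 612 \cdot \frac{497}{1675}\right) = -5768 + \left(- \frac{1279}{34} + \frac{304164}{1675}\right) = -5768 + \frac{8199251}{56950} = - \frac{320288349}{56950}$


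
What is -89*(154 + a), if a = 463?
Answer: -54913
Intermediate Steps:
-89*(154 + a) = -89*(154 + 463) = -89*617 = -54913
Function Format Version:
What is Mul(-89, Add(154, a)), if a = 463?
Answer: -54913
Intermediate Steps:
Mul(-89, Add(154, a)) = Mul(-89, Add(154, 463)) = Mul(-89, 617) = -54913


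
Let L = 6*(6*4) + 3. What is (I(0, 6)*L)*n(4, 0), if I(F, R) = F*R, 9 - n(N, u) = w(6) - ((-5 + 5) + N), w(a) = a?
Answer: 0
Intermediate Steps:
n(N, u) = 3 + N (n(N, u) = 9 - (6 - ((-5 + 5) + N)) = 9 - (6 - (0 + N)) = 9 - (6 - N) = 9 + (-6 + N) = 3 + N)
L = 147 (L = 6*24 + 3 = 144 + 3 = 147)
(I(0, 6)*L)*n(4, 0) = ((0*6)*147)*(3 + 4) = (0*147)*7 = 0*7 = 0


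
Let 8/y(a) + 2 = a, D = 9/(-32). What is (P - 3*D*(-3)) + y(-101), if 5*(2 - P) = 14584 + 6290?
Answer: -68810739/16480 ≈ -4175.4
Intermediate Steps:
D = -9/32 (D = 9*(-1/32) = -9/32 ≈ -0.28125)
y(a) = 8/(-2 + a)
P = -20864/5 (P = 2 - (14584 + 6290)/5 = 2 - ⅕*20874 = 2 - 20874/5 = -20864/5 ≈ -4172.8)
(P - 3*D*(-3)) + y(-101) = (-20864/5 - 3*(-9/32)*(-3)) + 8/(-2 - 101) = (-20864/5 + (27/32)*(-3)) + 8/(-103) = (-20864/5 - 81/32) + 8*(-1/103) = -668053/160 - 8/103 = -68810739/16480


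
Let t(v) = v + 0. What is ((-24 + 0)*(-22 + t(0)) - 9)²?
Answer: 269361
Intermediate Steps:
t(v) = v
((-24 + 0)*(-22 + t(0)) - 9)² = ((-24 + 0)*(-22 + 0) - 9)² = (-24*(-22) - 9)² = (528 - 9)² = 519² = 269361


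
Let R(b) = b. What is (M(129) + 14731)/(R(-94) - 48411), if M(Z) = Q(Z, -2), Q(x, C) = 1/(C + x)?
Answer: -1870838/6160135 ≈ -0.30370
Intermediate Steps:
M(Z) = 1/(-2 + Z)
(M(129) + 14731)/(R(-94) - 48411) = (1/(-2 + 129) + 14731)/(-94 - 48411) = (1/127 + 14731)/(-48505) = (1/127 + 14731)*(-1/48505) = (1870838/127)*(-1/48505) = -1870838/6160135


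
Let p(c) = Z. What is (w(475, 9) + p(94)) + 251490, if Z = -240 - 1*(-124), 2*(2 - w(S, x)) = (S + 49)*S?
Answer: 126926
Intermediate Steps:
w(S, x) = 2 - S*(49 + S)/2 (w(S, x) = 2 - (S + 49)*S/2 = 2 - (49 + S)*S/2 = 2 - S*(49 + S)/2)
Z = -116 (Z = -240 + 124 = -116)
p(c) = -116
(w(475, 9) + p(94)) + 251490 = ((2 - 49/2*475 - ½*475²) - 116) + 251490 = ((2 - 23275/2 - ½*225625) - 116) + 251490 = ((2 - 23275/2 - 225625/2) - 116) + 251490 = (-124448 - 116) + 251490 = -124564 + 251490 = 126926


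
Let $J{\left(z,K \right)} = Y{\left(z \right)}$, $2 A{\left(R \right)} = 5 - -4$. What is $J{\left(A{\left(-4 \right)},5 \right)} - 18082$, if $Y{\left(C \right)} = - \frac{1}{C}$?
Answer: $- \frac{162740}{9} \approx -18082.0$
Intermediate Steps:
$A{\left(R \right)} = \frac{9}{2}$ ($A{\left(R \right)} = \frac{5 - -4}{2} = \frac{5 + 4}{2} = \frac{1}{2} \cdot 9 = \frac{9}{2}$)
$J{\left(z,K \right)} = - \frac{1}{z}$
$J{\left(A{\left(-4 \right)},5 \right)} - 18082 = - \frac{1}{\frac{9}{2}} - 18082 = \left(-1\right) \frac{2}{9} - 18082 = - \frac{2}{9} - 18082 = - \frac{162740}{9}$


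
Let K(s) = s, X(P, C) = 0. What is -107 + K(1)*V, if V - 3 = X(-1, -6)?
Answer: -104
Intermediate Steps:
V = 3 (V = 3 + 0 = 3)
-107 + K(1)*V = -107 + 1*3 = -107 + 3 = -104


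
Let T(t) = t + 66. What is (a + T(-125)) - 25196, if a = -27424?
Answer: -52679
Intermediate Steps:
T(t) = 66 + t
(a + T(-125)) - 25196 = (-27424 + (66 - 125)) - 25196 = (-27424 - 59) - 25196 = -27483 - 25196 = -52679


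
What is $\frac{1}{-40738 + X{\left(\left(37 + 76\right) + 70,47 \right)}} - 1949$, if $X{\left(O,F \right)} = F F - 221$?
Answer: $- \frac{75523751}{38750} \approx -1949.0$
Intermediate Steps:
$X{\left(O,F \right)} = -221 + F^{2}$ ($X{\left(O,F \right)} = F^{2} - 221 = -221 + F^{2}$)
$\frac{1}{-40738 + X{\left(\left(37 + 76\right) + 70,47 \right)}} - 1949 = \frac{1}{-40738 - \left(221 - 47^{2}\right)} - 1949 = \frac{1}{-40738 + \left(-221 + 2209\right)} - 1949 = \frac{1}{-40738 + 1988} - 1949 = \frac{1}{-38750} - 1949 = - \frac{1}{38750} - 1949 = - \frac{75523751}{38750}$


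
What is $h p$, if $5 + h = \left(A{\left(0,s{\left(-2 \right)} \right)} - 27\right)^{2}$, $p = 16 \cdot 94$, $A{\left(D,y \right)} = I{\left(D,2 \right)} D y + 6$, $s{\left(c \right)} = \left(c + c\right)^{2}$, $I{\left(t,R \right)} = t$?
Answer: $655744$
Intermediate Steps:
$s{\left(c \right)} = 4 c^{2}$ ($s{\left(c \right)} = \left(2 c\right)^{2} = 4 c^{2}$)
$A{\left(D,y \right)} = 6 + y D^{2}$ ($A{\left(D,y \right)} = D D y + 6 = D^{2} y + 6 = y D^{2} + 6 = 6 + y D^{2}$)
$p = 1504$
$h = 436$ ($h = -5 + \left(\left(6 + 4 \left(-2\right)^{2} \cdot 0^{2}\right) - 27\right)^{2} = -5 + \left(\left(6 + 4 \cdot 4 \cdot 0\right) - 27\right)^{2} = -5 + \left(\left(6 + 16 \cdot 0\right) - 27\right)^{2} = -5 + \left(\left(6 + 0\right) - 27\right)^{2} = -5 + \left(6 - 27\right)^{2} = -5 + \left(-21\right)^{2} = -5 + 441 = 436$)
$h p = 436 \cdot 1504 = 655744$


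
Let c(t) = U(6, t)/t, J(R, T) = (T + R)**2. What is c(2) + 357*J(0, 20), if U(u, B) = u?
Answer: 142803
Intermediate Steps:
J(R, T) = (R + T)**2
c(t) = 6/t
c(2) + 357*J(0, 20) = 6/2 + 357*(0 + 20)**2 = 6*(1/2) + 357*20**2 = 3 + 357*400 = 3 + 142800 = 142803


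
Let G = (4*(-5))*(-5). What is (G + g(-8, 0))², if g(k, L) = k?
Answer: 8464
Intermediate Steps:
G = 100 (G = -20*(-5) = 100)
(G + g(-8, 0))² = (100 - 8)² = 92² = 8464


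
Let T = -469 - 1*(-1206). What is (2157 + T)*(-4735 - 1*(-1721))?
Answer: -8722516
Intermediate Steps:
T = 737 (T = -469 + 1206 = 737)
(2157 + T)*(-4735 - 1*(-1721)) = (2157 + 737)*(-4735 - 1*(-1721)) = 2894*(-4735 + 1721) = 2894*(-3014) = -8722516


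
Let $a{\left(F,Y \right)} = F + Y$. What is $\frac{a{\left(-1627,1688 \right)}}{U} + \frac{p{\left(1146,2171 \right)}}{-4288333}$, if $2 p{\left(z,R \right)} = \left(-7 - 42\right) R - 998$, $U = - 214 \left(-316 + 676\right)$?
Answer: $\frac{3874573727}{330373174320} \approx 0.011728$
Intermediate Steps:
$U = -77040$ ($U = \left(-214\right) 360 = -77040$)
$p{\left(z,R \right)} = -499 - \frac{49 R}{2}$ ($p{\left(z,R \right)} = \frac{\left(-7 - 42\right) R - 998}{2} = \frac{- 49 R - 998}{2} = \frac{-998 - 49 R}{2} = -499 - \frac{49 R}{2}$)
$\frac{a{\left(-1627,1688 \right)}}{U} + \frac{p{\left(1146,2171 \right)}}{-4288333} = \frac{-1627 + 1688}{-77040} + \frac{-499 - \frac{106379}{2}}{-4288333} = 61 \left(- \frac{1}{77040}\right) + \left(-499 - \frac{106379}{2}\right) \left(- \frac{1}{4288333}\right) = - \frac{61}{77040} - - \frac{107377}{8576666} = - \frac{61}{77040} + \frac{107377}{8576666} = \frac{3874573727}{330373174320}$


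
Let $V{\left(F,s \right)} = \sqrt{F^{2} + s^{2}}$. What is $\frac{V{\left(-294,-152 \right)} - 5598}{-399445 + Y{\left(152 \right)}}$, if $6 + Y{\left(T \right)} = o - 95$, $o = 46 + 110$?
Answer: $\frac{933}{66565} - \frac{\sqrt{27385}}{199695} \approx 0.013188$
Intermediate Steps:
$o = 156$
$Y{\left(T \right)} = 55$ ($Y{\left(T \right)} = -6 + \left(156 - 95\right) = -6 + 61 = 55$)
$\frac{V{\left(-294,-152 \right)} - 5598}{-399445 + Y{\left(152 \right)}} = \frac{\sqrt{\left(-294\right)^{2} + \left(-152\right)^{2}} - 5598}{-399445 + 55} = \frac{\sqrt{86436 + 23104} - 5598}{-399390} = \left(\sqrt{109540} - 5598\right) \left(- \frac{1}{399390}\right) = \left(2 \sqrt{27385} - 5598\right) \left(- \frac{1}{399390}\right) = \left(-5598 + 2 \sqrt{27385}\right) \left(- \frac{1}{399390}\right) = \frac{933}{66565} - \frac{\sqrt{27385}}{199695}$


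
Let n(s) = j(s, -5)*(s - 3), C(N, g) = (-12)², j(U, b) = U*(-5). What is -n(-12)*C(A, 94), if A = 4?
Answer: 129600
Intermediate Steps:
j(U, b) = -5*U
C(N, g) = 144
n(s) = -5*s*(-3 + s) (n(s) = (-5*s)*(s - 3) = (-5*s)*(-3 + s) = -5*s*(-3 + s))
-n(-12)*C(A, 94) = -5*(-12)*(3 - 1*(-12))*144 = -5*(-12)*(3 + 12)*144 = -5*(-12)*15*144 = -(-900)*144 = -1*(-129600) = 129600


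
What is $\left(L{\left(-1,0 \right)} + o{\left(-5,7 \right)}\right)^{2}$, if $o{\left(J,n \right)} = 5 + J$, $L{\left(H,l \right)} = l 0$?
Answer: $0$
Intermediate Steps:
$L{\left(H,l \right)} = 0$
$\left(L{\left(-1,0 \right)} + o{\left(-5,7 \right)}\right)^{2} = \left(0 + \left(5 - 5\right)\right)^{2} = \left(0 + 0\right)^{2} = 0^{2} = 0$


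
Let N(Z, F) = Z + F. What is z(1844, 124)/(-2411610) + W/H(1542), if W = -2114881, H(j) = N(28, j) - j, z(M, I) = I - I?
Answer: -2114881/28 ≈ -75532.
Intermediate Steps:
N(Z, F) = F + Z
z(M, I) = 0
H(j) = 28 (H(j) = (j + 28) - j = (28 + j) - j = 28)
z(1844, 124)/(-2411610) + W/H(1542) = 0/(-2411610) - 2114881/28 = 0*(-1/2411610) - 2114881*1/28 = 0 - 2114881/28 = -2114881/28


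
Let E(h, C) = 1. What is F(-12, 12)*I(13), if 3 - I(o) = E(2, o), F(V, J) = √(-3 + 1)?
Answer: 2*I*√2 ≈ 2.8284*I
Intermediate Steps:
F(V, J) = I*√2 (F(V, J) = √(-2) = I*√2)
I(o) = 2 (I(o) = 3 - 1*1 = 3 - 1 = 2)
F(-12, 12)*I(13) = (I*√2)*2 = 2*I*√2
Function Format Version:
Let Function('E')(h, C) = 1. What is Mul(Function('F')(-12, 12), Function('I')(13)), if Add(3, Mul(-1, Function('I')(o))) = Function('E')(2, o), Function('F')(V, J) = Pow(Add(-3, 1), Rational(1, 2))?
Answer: Mul(2, I, Pow(2, Rational(1, 2))) ≈ Mul(2.8284, I)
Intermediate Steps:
Function('F')(V, J) = Mul(I, Pow(2, Rational(1, 2))) (Function('F')(V, J) = Pow(-2, Rational(1, 2)) = Mul(I, Pow(2, Rational(1, 2))))
Function('I')(o) = 2 (Function('I')(o) = Add(3, Mul(-1, 1)) = Add(3, -1) = 2)
Mul(Function('F')(-12, 12), Function('I')(13)) = Mul(Mul(I, Pow(2, Rational(1, 2))), 2) = Mul(2, I, Pow(2, Rational(1, 2)))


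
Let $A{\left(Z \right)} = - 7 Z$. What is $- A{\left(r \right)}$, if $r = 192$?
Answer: $1344$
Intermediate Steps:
$- A{\left(r \right)} = - \left(-7\right) 192 = \left(-1\right) \left(-1344\right) = 1344$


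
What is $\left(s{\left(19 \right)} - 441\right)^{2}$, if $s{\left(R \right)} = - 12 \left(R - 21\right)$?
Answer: $173889$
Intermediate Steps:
$s{\left(R \right)} = 252 - 12 R$ ($s{\left(R \right)} = - 12 \left(-21 + R\right) = 252 - 12 R$)
$\left(s{\left(19 \right)} - 441\right)^{2} = \left(\left(252 - 228\right) - 441\right)^{2} = \left(24 - 441\right)^{2} = \left(-417\right)^{2} = 173889$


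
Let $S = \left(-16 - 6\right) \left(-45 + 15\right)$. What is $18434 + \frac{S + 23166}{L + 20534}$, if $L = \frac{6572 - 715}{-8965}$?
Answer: $\frac{3393571104692}{184081453} \approx 18435.0$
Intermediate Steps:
$L = - \frac{5857}{8965}$ ($L = \left(6572 - 715\right) \left(- \frac{1}{8965}\right) = 5857 \left(- \frac{1}{8965}\right) = - \frac{5857}{8965} \approx -0.65332$)
$S = 660$ ($S = \left(-16 - 6\right) \left(-30\right) = \left(-22\right) \left(-30\right) = 660$)
$18434 + \frac{S + 23166}{L + 20534} = 18434 + \frac{660 + 23166}{- \frac{5857}{8965} + 20534} = 18434 + \frac{23826}{\frac{184081453}{8965}} = 18434 + 23826 \cdot \frac{8965}{184081453} = 18434 + \frac{213600090}{184081453} = \frac{3393571104692}{184081453}$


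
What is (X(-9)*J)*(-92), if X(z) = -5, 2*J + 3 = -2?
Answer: -1150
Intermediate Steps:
J = -5/2 (J = -3/2 + (½)*(-2) = -3/2 - 1 = -5/2 ≈ -2.5000)
(X(-9)*J)*(-92) = -5*(-5/2)*(-92) = (25/2)*(-92) = -1150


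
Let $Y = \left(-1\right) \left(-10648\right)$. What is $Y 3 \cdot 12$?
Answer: $383328$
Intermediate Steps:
$Y = 10648$
$Y 3 \cdot 12 = 10648 \cdot 3 \cdot 12 = 10648 \cdot 36 = 383328$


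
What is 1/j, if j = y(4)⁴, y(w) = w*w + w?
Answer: 1/160000 ≈ 6.2500e-6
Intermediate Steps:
y(w) = w + w² (y(w) = w² + w = w + w²)
j = 160000 (j = (4*(1 + 4))⁴ = (4*5)⁴ = 20⁴ = 160000)
1/j = 1/160000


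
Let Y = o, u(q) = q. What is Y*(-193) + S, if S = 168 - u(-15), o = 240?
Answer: -46137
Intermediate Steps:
Y = 240
S = 183 (S = 168 - 1*(-15) = 168 + 15 = 183)
Y*(-193) + S = 240*(-193) + 183 = -46320 + 183 = -46137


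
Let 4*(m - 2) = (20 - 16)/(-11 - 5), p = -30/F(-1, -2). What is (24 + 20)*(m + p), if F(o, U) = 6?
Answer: -539/4 ≈ -134.75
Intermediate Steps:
p = -5 (p = -30/6 = -30*⅙ = -5)
m = 31/16 (m = 2 + ((20 - 16)/(-11 - 5))/4 = 2 + (4/(-16))/4 = 2 + (4*(-1/16))/4 = 2 + (¼)*(-¼) = 2 - 1/16 = 31/16 ≈ 1.9375)
(24 + 20)*(m + p) = (24 + 20)*(31/16 - 5) = 44*(-49/16) = -539/4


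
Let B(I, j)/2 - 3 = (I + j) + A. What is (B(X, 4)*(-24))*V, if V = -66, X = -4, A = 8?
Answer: 34848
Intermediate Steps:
B(I, j) = 22 + 2*I + 2*j (B(I, j) = 6 + 2*((I + j) + 8) = 6 + 2*(8 + I + j) = 6 + (16 + 2*I + 2*j) = 22 + 2*I + 2*j)
(B(X, 4)*(-24))*V = ((22 + 2*(-4) + 2*4)*(-24))*(-66) = ((22 - 8 + 8)*(-24))*(-66) = (22*(-24))*(-66) = -528*(-66) = 34848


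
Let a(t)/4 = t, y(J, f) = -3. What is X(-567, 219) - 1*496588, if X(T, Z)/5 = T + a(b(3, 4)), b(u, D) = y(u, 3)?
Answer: -499483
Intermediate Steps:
b(u, D) = -3
a(t) = 4*t
X(T, Z) = -60 + 5*T (X(T, Z) = 5*(T + 4*(-3)) = 5*(T - 12) = 5*(-12 + T) = -60 + 5*T)
X(-567, 219) - 1*496588 = (-60 + 5*(-567)) - 1*496588 = (-60 - 2835) - 496588 = -2895 - 496588 = -499483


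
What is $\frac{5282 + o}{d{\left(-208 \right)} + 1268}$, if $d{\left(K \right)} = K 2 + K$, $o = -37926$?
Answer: $- \frac{8161}{161} \approx -50.689$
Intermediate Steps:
$d{\left(K \right)} = 3 K$ ($d{\left(K \right)} = 2 K + K = 3 K$)
$\frac{5282 + o}{d{\left(-208 \right)} + 1268} = \frac{5282 - 37926}{3 \left(-208\right) + 1268} = - \frac{32644}{-624 + 1268} = - \frac{32644}{644} = \left(-32644\right) \frac{1}{644} = - \frac{8161}{161}$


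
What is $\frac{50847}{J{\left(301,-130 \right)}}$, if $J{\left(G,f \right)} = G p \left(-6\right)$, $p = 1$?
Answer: $- \frac{16949}{602} \approx -28.154$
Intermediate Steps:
$J{\left(G,f \right)} = - 6 G$ ($J{\left(G,f \right)} = G 1 \left(-6\right) = G \left(-6\right) = - 6 G$)
$\frac{50847}{J{\left(301,-130 \right)}} = \frac{50847}{\left(-6\right) 301} = \frac{50847}{-1806} = 50847 \left(- \frac{1}{1806}\right) = - \frac{16949}{602}$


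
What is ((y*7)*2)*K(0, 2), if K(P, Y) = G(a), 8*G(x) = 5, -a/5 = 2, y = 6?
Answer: 105/2 ≈ 52.500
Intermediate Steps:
a = -10 (a = -5*2 = -10)
G(x) = 5/8 (G(x) = (⅛)*5 = 5/8)
K(P, Y) = 5/8
((y*7)*2)*K(0, 2) = ((6*7)*2)*(5/8) = (42*2)*(5/8) = 84*(5/8) = 105/2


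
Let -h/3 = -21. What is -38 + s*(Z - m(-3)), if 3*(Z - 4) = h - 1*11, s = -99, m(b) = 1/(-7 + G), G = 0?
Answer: -15149/7 ≈ -2164.1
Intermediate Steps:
m(b) = -1/7 (m(b) = 1/(-7 + 0) = 1/(-7) = -1/7)
h = 63 (h = -3*(-21) = 63)
Z = 64/3 (Z = 4 + (63 - 1*11)/3 = 4 + (63 - 11)/3 = 4 + (1/3)*52 = 4 + 52/3 = 64/3 ≈ 21.333)
-38 + s*(Z - m(-3)) = -38 - 99*(64/3 - 1*(-1/7)) = -38 - 99*(64/3 + 1/7) = -38 - 99*451/21 = -38 - 14883/7 = -15149/7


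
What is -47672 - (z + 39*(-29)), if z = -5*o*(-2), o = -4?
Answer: -46501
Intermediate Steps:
z = -40 (z = -5*(-4)*(-2) = 20*(-2) = -40)
-47672 - (z + 39*(-29)) = -47672 - (-40 + 39*(-29)) = -47672 - (-40 - 1131) = -47672 - 1*(-1171) = -47672 + 1171 = -46501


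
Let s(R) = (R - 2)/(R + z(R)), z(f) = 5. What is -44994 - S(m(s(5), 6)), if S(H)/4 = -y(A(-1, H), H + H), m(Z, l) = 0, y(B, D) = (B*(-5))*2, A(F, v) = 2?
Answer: -45074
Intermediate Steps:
s(R) = (-2 + R)/(5 + R) (s(R) = (R - 2)/(R + 5) = (-2 + R)/(5 + R))
y(B, D) = -10*B (y(B, D) = -5*B*2 = -10*B)
S(H) = 80 (S(H) = 4*(-(-10)*2) = 4*(-1*(-20)) = 4*20 = 80)
-44994 - S(m(s(5), 6)) = -44994 - 1*80 = -44994 - 80 = -45074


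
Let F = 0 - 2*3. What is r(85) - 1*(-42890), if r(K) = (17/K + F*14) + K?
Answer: 214456/5 ≈ 42891.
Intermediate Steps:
F = -6 (F = 0 - 6 = -6)
r(K) = -84 + K + 17/K (r(K) = (17/K - 6*14) + K = (17/K - 84) + K = (-84 + 17/K) + K = -84 + K + 17/K)
r(85) - 1*(-42890) = (-84 + 85 + 17/85) - 1*(-42890) = (-84 + 85 + 17*(1/85)) + 42890 = (-84 + 85 + ⅕) + 42890 = 6/5 + 42890 = 214456/5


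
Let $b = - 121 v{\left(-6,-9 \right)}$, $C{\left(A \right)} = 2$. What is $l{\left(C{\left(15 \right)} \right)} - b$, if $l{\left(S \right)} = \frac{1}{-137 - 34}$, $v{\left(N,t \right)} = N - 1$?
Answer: $- \frac{144838}{171} \approx -847.01$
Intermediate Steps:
$v{\left(N,t \right)} = -1 + N$
$l{\left(S \right)} = - \frac{1}{171}$ ($l{\left(S \right)} = \frac{1}{-171} = - \frac{1}{171}$)
$b = 847$ ($b = - 121 \left(-1 - 6\right) = \left(-121\right) \left(-7\right) = 847$)
$l{\left(C{\left(15 \right)} \right)} - b = - \frac{1}{171} - 847 = - \frac{144838}{171}$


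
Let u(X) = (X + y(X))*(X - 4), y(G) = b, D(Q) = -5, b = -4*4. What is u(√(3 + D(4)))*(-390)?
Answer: -24180 + 7800*I*√2 ≈ -24180.0 + 11031.0*I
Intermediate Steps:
b = -16
y(G) = -16
u(X) = (-16 + X)*(-4 + X) (u(X) = (X - 16)*(X - 4) = (-16 + X)*(-4 + X))
u(√(3 + D(4)))*(-390) = (64 + (√(3 - 5))² - 20*√(3 - 5))*(-390) = (64 + (√(-2))² - 20*I*√2)*(-390) = (64 + (I*√2)² - 20*I*√2)*(-390) = (64 - 2 - 20*I*√2)*(-390) = (62 - 20*I*√2)*(-390) = -24180 + 7800*I*√2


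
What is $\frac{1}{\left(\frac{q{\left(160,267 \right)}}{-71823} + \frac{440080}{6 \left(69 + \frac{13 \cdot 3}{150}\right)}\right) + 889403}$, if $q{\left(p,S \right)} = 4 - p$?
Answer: $\frac{248723049}{221478425371975} \approx 1.123 \cdot 10^{-6}$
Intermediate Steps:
$\frac{1}{\left(\frac{q{\left(160,267 \right)}}{-71823} + \frac{440080}{6 \left(69 + \frac{13 \cdot 3}{150}\right)}\right) + 889403} = \frac{1}{\left(\frac{4 - 160}{-71823} + \frac{440080}{6 \left(69 + \frac{13 \cdot 3}{150}\right)}\right) + 889403} = \frac{1}{\left(\left(4 - 160\right) \left(- \frac{1}{71823}\right) + \frac{440080}{6 \left(69 + 39 \cdot \frac{1}{150}\right)}\right) + 889403} = \frac{1}{\left(\left(-156\right) \left(- \frac{1}{71823}\right) + \frac{440080}{6 \left(69 + \frac{13}{50}\right)}\right) + 889403} = \frac{1}{\left(\frac{52}{23941} + \frac{440080}{6 \cdot \frac{3463}{50}}\right) + 889403} = \frac{1}{\left(\frac{52}{23941} + \frac{440080}{\frac{10389}{25}}\right) + 889403} = \frac{1}{\left(\frac{52}{23941} + 440080 \cdot \frac{25}{10389}\right) + 889403} = \frac{1}{\left(\frac{52}{23941} + \frac{11002000}{10389}\right) + 889403} = \frac{1}{\frac{263399422228}{248723049} + 889403} = \frac{1}{\frac{221478425371975}{248723049}} = \frac{248723049}{221478425371975}$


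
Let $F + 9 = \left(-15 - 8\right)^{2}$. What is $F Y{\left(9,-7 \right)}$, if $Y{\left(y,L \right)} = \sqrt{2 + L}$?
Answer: $520 i \sqrt{5} \approx 1162.8 i$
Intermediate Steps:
$F = 520$ ($F = -9 + \left(-15 - 8\right)^{2} = -9 + \left(-23\right)^{2} = -9 + 529 = 520$)
$F Y{\left(9,-7 \right)} = 520 \sqrt{2 - 7} = 520 \sqrt{-5} = 520 i \sqrt{5}$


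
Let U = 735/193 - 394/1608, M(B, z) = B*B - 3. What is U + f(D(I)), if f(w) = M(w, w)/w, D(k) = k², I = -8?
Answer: 167626453/2482752 ≈ 67.516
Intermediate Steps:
M(B, z) = -3 + B² (M(B, z) = B² - 3 = -3 + B²)
f(w) = (-3 + w²)/w
U = 552919/155172 (U = 735*(1/193) - 394*1/1608 = 735/193 - 197/804 = 552919/155172 ≈ 3.5633)
U + f(D(I)) = 552919/155172 + ((-8)² - 3/((-8)²)) = 552919/155172 + (64 - 3/64) = 552919/155172 + 4093/64 = 167626453/2482752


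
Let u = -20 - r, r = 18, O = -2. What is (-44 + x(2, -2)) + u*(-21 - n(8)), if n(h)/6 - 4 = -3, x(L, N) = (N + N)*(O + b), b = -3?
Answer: 1002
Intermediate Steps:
x(L, N) = -10*N (x(L, N) = (N + N)*(-2 - 3) = (2*N)*(-5) = -10*N)
n(h) = 6 (n(h) = 24 + 6*(-3) = 24 - 18 = 6)
u = -38 (u = -20 - 1*18 = -20 - 18 = -38)
(-44 + x(2, -2)) + u*(-21 - n(8)) = (-44 - 10*(-2)) - 38*(-21 - 1*6) = (-44 + 20) - 38*(-21 - 6) = -24 - 38*(-27) = -24 + 1026 = 1002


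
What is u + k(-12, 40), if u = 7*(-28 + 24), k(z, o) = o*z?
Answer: -508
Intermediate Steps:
u = -28 (u = 7*(-4) = -28)
u + k(-12, 40) = -28 + 40*(-12) = -28 - 480 = -508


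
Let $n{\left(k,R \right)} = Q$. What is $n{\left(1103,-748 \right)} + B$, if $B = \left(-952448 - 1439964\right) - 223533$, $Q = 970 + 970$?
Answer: $-2614005$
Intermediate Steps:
$Q = 1940$
$n{\left(k,R \right)} = 1940$
$B = -2615945$ ($B = -2392412 - 223533 = -2615945$)
$n{\left(1103,-748 \right)} + B = 1940 - 2615945 = -2614005$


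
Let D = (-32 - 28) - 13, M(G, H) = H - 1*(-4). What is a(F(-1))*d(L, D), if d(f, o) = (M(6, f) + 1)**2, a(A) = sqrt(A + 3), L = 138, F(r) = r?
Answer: 20449*sqrt(2) ≈ 28919.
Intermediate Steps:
M(G, H) = 4 + H (M(G, H) = H + 4 = 4 + H)
D = -73 (D = -60 - 13 = -73)
a(A) = sqrt(3 + A)
d(f, o) = (5 + f)**2 (d(f, o) = ((4 + f) + 1)**2 = (5 + f)**2)
a(F(-1))*d(L, D) = sqrt(3 - 1)*(5 + 138)**2 = sqrt(2)*143**2 = sqrt(2)*20449 = 20449*sqrt(2)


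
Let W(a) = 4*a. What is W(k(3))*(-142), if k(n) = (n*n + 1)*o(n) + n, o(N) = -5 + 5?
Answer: -1704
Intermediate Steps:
o(N) = 0
k(n) = n (k(n) = (n*n + 1)*0 + n = (n² + 1)*0 + n = (1 + n²)*0 + n = 0 + n = n)
W(k(3))*(-142) = (4*3)*(-142) = 12*(-142) = -1704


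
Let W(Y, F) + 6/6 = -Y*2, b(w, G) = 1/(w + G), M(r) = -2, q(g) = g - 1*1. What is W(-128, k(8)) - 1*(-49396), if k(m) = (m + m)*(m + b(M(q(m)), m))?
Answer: 49651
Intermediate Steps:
q(g) = -1 + g (q(g) = g - 1 = -1 + g)
b(w, G) = 1/(G + w)
k(m) = 2*m*(m + 1/(-2 + m)) (k(m) = (m + m)*(m + 1/(m - 2)) = (2*m)*(m + 1/(-2 + m)) = 2*m*(m + 1/(-2 + m)))
W(Y, F) = -1 - 2*Y (W(Y, F) = -1 - Y*2 = -1 - 2*Y)
W(-128, k(8)) - 1*(-49396) = (-1 - 2*(-128)) - 1*(-49396) = (-1 + 256) + 49396 = 255 + 49396 = 49651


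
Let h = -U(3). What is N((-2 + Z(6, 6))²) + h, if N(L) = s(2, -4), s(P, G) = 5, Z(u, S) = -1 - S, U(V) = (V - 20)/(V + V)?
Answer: 47/6 ≈ 7.8333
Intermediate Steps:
U(V) = (-20 + V)/(2*V) (U(V) = (-20 + V)/((2*V)) = (-20 + V)*(1/(2*V)) = (-20 + V)/(2*V))
N(L) = 5
h = 17/6 (h = -(-20 + 3)/(2*3) = -(-17)/(2*3) = -1*(-17/6) = 17/6 ≈ 2.8333)
N((-2 + Z(6, 6))²) + h = 5 + 17/6 = 47/6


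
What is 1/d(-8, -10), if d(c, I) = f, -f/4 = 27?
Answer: -1/108 ≈ -0.0092593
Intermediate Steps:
f = -108 (f = -4*27 = -108)
d(c, I) = -108
1/d(-8, -10) = 1/(-108) = -1/108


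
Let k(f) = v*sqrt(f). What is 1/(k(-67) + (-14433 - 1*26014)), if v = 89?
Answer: -40447/1636490516 - 89*I*sqrt(67)/1636490516 ≈ -2.4716e-5 - 4.4516e-7*I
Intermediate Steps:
k(f) = 89*sqrt(f)
1/(k(-67) + (-14433 - 1*26014)) = 1/(89*sqrt(-67) + (-14433 - 1*26014)) = 1/(89*(I*sqrt(67)) + (-14433 - 26014)) = 1/(89*I*sqrt(67) - 40447) = 1/(-40447 + 89*I*sqrt(67))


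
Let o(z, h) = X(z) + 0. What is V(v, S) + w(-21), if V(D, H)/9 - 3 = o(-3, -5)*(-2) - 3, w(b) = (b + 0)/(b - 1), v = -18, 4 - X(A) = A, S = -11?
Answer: -2751/22 ≈ -125.05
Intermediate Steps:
X(A) = 4 - A
o(z, h) = 4 - z (o(z, h) = (4 - z) + 0 = 4 - z)
w(b) = b/(-1 + b)
V(D, H) = -126 (V(D, H) = 27 + 9*((4 - 1*(-3))*(-2) - 3) = 27 + 9*((4 + 3)*(-2) - 3) = 27 + 9*(7*(-2) - 3) = 27 + 9*(-14 - 3) = 27 + 9*(-17) = 27 - 153 = -126)
V(v, S) + w(-21) = -126 - 21/(-1 - 21) = -126 - 21/(-22) = -126 - 21*(-1/22) = -126 + 21/22 = -2751/22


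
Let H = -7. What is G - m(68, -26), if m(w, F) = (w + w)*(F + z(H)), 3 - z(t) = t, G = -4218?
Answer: -2042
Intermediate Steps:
z(t) = 3 - t
m(w, F) = 2*w*(10 + F) (m(w, F) = (w + w)*(F + (3 - 1*(-7))) = (2*w)*(F + (3 + 7)) = (2*w)*(F + 10) = (2*w)*(10 + F) = 2*w*(10 + F))
G - m(68, -26) = -4218 - 2*68*(10 - 26) = -4218 - 2*68*(-16) = -4218 - 1*(-2176) = -4218 + 2176 = -2042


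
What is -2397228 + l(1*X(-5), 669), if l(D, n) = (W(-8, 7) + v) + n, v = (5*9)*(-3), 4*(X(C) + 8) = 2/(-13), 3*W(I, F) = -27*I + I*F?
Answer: -7189922/3 ≈ -2.3966e+6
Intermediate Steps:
W(I, F) = -9*I + F*I/3 (W(I, F) = (-27*I + I*F)/3 = (-27*I + F*I)/3 = -9*I + F*I/3)
X(C) = -209/26 (X(C) = -8 + (2/(-13))/4 = -8 + (2*(-1/13))/4 = -8 + (¼)*(-2/13) = -8 - 1/26 = -209/26)
v = -135 (v = 45*(-3) = -135)
l(D, n) = -245/3 + n (l(D, n) = ((⅓)*(-8)*(-27 + 7) - 135) + n = ((⅓)*(-8)*(-20) - 135) + n = (160/3 - 135) + n = -245/3 + n)
-2397228 + l(1*X(-5), 669) = -2397228 + (-245/3 + 669) = -2397228 + 1762/3 = -7189922/3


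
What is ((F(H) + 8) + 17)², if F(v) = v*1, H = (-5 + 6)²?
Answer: 676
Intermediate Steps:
H = 1 (H = 1² = 1)
F(v) = v
((F(H) + 8) + 17)² = ((1 + 8) + 17)² = (9 + 17)² = 26² = 676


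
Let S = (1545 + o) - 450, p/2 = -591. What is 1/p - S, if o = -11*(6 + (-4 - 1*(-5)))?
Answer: -1203277/1182 ≈ -1018.0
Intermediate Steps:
p = -1182 (p = 2*(-591) = -1182)
o = -77 (o = -11*(6 + (-4 + 5)) = -11*(6 + 1) = -11*7 = -77)
S = 1018 (S = (1545 - 77) - 450 = 1468 - 450 = 1018)
1/p - S = 1/(-1182) - 1*1018 = -1/1182 - 1018 = -1203277/1182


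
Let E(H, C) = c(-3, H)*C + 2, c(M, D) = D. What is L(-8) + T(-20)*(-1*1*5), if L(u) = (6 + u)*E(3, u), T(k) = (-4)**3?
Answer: 364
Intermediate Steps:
T(k) = -64
E(H, C) = 2 + C*H (E(H, C) = H*C + 2 = C*H + 2 = 2 + C*H)
L(u) = (2 + 3*u)*(6 + u) (L(u) = (6 + u)*(2 + u*3) = (6 + u)*(2 + 3*u) = (2 + 3*u)*(6 + u))
L(-8) + T(-20)*(-1*1*5) = (2 + 3*(-8))*(6 - 8) - 64*(-1*1)*5 = (2 - 24)*(-2) - (-64)*5 = -22*(-2) - 64*(-5) = 44 + 320 = 364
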